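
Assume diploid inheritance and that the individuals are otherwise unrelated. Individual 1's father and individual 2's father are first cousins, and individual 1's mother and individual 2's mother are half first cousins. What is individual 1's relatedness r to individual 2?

With two independent routes of shared ancestry, r is the sum of the two contributions.
Individual 1 and individual 2 are related in two ways: second cousins through their fathers (r = 1/32) and half second cousins through their mothers (r = 1/64).
r = 1/32 + 1/64 = 0.046875.

0.046875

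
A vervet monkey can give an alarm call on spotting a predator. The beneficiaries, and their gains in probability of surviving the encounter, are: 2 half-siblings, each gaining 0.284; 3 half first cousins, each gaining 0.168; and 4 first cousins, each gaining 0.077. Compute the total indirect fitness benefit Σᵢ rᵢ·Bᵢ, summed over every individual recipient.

r to a half-sibling = 1/4 (half-sibs share one parent — one path of length 2: r = (1/2)^2 = 1/4).
r to a half first cousin = 1/16 (half first cousins share one grandparent — one path of length 4: r = (1/2)^4 = 1/16).
r to a first cousin = 1/8 (first cousins share one grandparent pair — two paths of length 4: r = 2·(1/2)^4 = 1/8).
Summing one r·B term per recipient: 2·0.25·0.284 + 3·0.0625·0.168 + 4·0.125·0.077 = 0.212.

0.212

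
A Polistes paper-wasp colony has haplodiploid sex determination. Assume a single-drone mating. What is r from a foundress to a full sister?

Haplodiploid full sisters inherit their father's entire haploid genome identically (contributing 1/2) and on average half of their mother's contribution (1/2 · 1/2 = 1/4); r = 1/2 + 1/4 = 3/4.

0.75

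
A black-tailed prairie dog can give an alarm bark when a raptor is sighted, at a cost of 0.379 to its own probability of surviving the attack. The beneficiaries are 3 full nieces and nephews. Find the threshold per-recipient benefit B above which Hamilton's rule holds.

r to a full niece or nephew = 1/4 (full aunt/uncle↔niece/nephew: two paths of length 3 through the shared grandparent pair: r = 2·(1/2)^3 = 1/4).
Hamilton's rule with n recipients of equal r: n·r·B > C, so B > C/(n·r) = 0.379/(3·0.25) = 0.5053.

0.5053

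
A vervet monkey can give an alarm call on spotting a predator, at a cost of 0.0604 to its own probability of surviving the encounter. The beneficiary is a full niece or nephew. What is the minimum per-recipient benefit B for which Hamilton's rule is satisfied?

0.2416

r to a full niece or nephew = 1/4 (full aunt/uncle↔niece/nephew: two paths of length 3 through the shared grandparent pair: r = 2·(1/2)^3 = 1/4).
Hamilton's rule with n recipients of equal r: n·r·B > C, so B > C/(n·r) = 0.0604/(1·0.25) = 0.2416.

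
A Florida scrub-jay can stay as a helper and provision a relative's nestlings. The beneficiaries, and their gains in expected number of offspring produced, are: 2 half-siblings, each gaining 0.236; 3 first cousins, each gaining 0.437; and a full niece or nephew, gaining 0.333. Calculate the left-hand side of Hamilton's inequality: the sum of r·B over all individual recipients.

r to a half-sibling = 0.25 (half-sibs share one parent — one path of length 2: r = (1/2)^2 = 1/4).
r to a first cousin = 0.125 (first cousins share one grandparent pair — two paths of length 4: r = 2·(1/2)^4 = 1/8).
r to a full niece or nephew = 1/4 (full aunt/uncle↔niece/nephew: two paths of length 3 through the shared grandparent pair: r = 2·(1/2)^3 = 1/4).
Summing one r·B term per recipient: 2·0.25·0.236 + 3·0.125·0.437 + 1·0.25·0.333 = 0.365125.

0.365125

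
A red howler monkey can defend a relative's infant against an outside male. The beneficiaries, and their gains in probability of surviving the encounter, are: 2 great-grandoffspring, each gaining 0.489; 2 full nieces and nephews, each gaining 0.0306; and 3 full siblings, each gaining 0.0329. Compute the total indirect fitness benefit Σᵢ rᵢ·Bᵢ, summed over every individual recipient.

r to a great-grandoffspring = 1/8 (three parent–offspring links: r = (1/2)^3 = 1/8).
r to a full niece or nephew = 1/4 (full aunt/uncle↔niece/nephew: two paths of length 3 through the shared grandparent pair: r = 2·(1/2)^3 = 1/4).
r to a full sibling = 0.5 (full sibs share both parents — two paths of length 2: r = 2·(1/2)^2 = 1/2).
Summing one r·B term per recipient: 2·0.125·0.489 + 2·0.25·0.0306 + 3·0.5·0.0329 = 0.1869.

0.1869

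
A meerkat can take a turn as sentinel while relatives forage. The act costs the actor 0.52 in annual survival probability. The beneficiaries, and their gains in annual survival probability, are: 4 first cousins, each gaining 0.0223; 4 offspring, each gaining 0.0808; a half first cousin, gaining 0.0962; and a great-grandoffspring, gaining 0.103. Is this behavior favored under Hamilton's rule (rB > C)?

No

Hamilton's rule: the trait is favored when the sum of r·B over every recipient exceeds the actor's cost C.
r to a first cousin = 1/8 (first cousins share one grandparent pair — two paths of length 4: r = 2·(1/2)^4 = 1/8).
r to an offspring = 1/2 (one parent–offspring link: r = (1/2)^1 = 1/2).
r to a half first cousin = 1/16 (half first cousins share one grandparent — one path of length 4: r = (1/2)^4 = 1/16).
r to a great-grandoffspring = 1/8 (three parent–offspring links: r = (1/2)^3 = 1/8).
Summing one r·B term per recipient: 4·0.125·0.0223 + 4·0.5·0.0808 + 1·0.0625·0.0962 + 1·0.125·0.103 = 0.1916375.
0.1916375 < 0.52: the indirect benefit is less than the cost.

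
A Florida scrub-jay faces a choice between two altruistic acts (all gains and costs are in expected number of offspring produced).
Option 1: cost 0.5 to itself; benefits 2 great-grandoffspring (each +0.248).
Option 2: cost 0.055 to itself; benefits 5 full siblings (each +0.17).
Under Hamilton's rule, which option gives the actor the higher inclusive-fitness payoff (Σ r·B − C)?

Option 2

Option 1: r to a great-grandoffspring = 0.125.
Option 1: Σ r·B − C = (2·0.125·0.248) − 0.5 = -0.438.
Option 2: r to a full sibling = 0.5.
Option 2: Σ r·B − C = (5·0.5·0.17) − 0.055 = 0.37.
Option 2 has the higher net inclusive-fitness payoff.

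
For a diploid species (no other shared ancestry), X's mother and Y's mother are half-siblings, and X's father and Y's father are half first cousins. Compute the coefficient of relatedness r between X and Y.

Wright's path rule: contributions from independent ancestry routes add.
X and Y are related in two ways: half first cousins through their mothers (r = 1/16) and half second cousins through their fathers (r = 1/64).
r = 1/16 + 1/64 = 5/64 = 0.078125.

0.078125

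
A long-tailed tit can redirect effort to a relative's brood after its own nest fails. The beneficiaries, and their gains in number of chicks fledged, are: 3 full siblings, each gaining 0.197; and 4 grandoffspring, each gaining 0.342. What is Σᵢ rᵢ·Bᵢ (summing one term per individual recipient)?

r to a full sibling = 0.5 (full sibs share both parents — two paths of length 2: r = 2·(1/2)^2 = 1/2).
r to a grandoffspring = 1/4 (two parent–offspring links: r = (1/2)^2 = 1/4).
Summing one r·B term per recipient: 3·0.5·0.197 + 4·0.25·0.342 = 0.6375.

0.6375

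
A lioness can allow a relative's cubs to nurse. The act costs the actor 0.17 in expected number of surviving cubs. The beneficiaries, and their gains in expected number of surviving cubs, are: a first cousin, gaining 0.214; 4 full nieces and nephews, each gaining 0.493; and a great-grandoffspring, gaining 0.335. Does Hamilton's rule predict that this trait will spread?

Hamilton's rule: the trait is favored when the sum of r·B over every recipient exceeds the actor's cost C.
r to a first cousin = 1/8 (first cousins share one grandparent pair — two paths of length 4: r = 2·(1/2)^4 = 1/8).
r to a full niece or nephew = 0.25 (full aunt/uncle↔niece/nephew: two paths of length 3 through the shared grandparent pair: r = 2·(1/2)^3 = 1/4).
r to a great-grandoffspring = 1/8 (three parent–offspring links: r = (1/2)^3 = 1/8).
Summing one r·B term per recipient: 1·0.125·0.214 + 4·0.25·0.493 + 1·0.125·0.335 = 0.561625.
0.561625 > 0.17: the indirect benefit exceeds the cost.

Yes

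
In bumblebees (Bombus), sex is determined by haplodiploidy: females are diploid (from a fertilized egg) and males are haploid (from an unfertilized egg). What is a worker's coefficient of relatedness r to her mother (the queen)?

One meiotic link between diploid queen and diploid daughter: r = 1/2.

0.5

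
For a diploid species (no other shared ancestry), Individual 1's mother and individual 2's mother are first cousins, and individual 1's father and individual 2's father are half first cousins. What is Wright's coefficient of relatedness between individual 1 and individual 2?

Independent pedigree routes through distinct common ancestors add.
Individual 1 and individual 2 are related in two ways: second cousins through their mothers (r = 1/32) and half second cousins through their fathers (r = 1/64).
r = 1/32 + 1/64 = 3/64 = 0.046875.

0.046875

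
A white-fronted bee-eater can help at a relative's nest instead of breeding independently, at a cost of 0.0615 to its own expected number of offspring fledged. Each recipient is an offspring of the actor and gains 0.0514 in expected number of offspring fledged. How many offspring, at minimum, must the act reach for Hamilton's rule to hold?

r to an offspring = 1/2 (one parent–offspring link: r = (1/2)^1 = 1/2).
Hamilton's rule: n·r·B > C  ⇒  n > C/(r·B) = 0.0615/(0.5·0.0514) = 2.393.
The smallest integer exceeding 2.393 is 3.

3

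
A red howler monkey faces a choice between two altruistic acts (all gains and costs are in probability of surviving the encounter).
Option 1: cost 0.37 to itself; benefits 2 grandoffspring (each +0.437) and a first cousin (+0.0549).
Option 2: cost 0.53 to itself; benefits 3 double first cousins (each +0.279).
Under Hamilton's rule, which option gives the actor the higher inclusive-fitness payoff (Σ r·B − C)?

Option 1: r to a grandoffspring = 0.25.
Option 1: r to a first cousin = 0.125.
Option 1: Σ r·B − C = (2·0.25·0.437 + 1·0.125·0.0549) − 0.37 = -0.1446375.
Option 2: r to a double first cousin = 0.25.
Option 2: Σ r·B − C = (3·0.25·0.279) − 0.53 = -0.32075.
Option 1 has the higher net inclusive-fitness payoff.

Option 1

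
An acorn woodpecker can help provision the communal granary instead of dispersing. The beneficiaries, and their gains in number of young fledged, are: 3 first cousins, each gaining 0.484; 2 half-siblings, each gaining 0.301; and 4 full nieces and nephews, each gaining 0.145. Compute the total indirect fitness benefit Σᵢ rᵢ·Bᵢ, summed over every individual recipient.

r to a first cousin = 0.125 (first cousins share one grandparent pair — two paths of length 4: r = 2·(1/2)^4 = 1/8).
r to a half-sibling = 1/4 (half-sibs share one parent — one path of length 2: r = (1/2)^2 = 1/4).
r to a full niece or nephew = 1/4 (full aunt/uncle↔niece/nephew: two paths of length 3 through the shared grandparent pair: r = 2·(1/2)^3 = 1/4).
Summing one r·B term per recipient: 3·0.125·0.484 + 2·0.25·0.301 + 4·0.25·0.145 = 0.477.

0.477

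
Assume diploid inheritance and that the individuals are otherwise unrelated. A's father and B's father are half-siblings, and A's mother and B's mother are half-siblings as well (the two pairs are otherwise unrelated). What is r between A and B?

0.125

With two independent routes of shared ancestry, r is the sum of the two contributions.
A and B are related in two ways: half first cousins through their fathers (r = 1/16) and half first cousins through their mothers (r = 1/16).
r = 1/16 + 1/16 = 0.125.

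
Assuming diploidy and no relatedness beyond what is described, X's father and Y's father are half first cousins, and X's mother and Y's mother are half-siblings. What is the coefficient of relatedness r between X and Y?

0.078125

With two independent routes of shared ancestry, r is the sum of the two contributions.
X and Y are related in two ways: half second cousins through their fathers (r = 1/64) and half first cousins through their mothers (r = 1/16).
r = 1/64 + 1/16 = 0.078125.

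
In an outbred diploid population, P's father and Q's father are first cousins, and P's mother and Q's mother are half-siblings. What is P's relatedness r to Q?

Relatedness sums over independent paths through distinct common ancestors.
P and Q are related in two ways: second cousins through their fathers (r = 1/32) and half first cousins through their mothers (r = 1/16).
r = 1/32 + 1/16 = 3/32 = 0.09375.

0.09375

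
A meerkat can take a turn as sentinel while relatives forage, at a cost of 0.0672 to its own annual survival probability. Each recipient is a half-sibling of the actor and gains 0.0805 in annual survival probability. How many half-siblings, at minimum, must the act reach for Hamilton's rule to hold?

r to a half-sibling = 0.25 (half-sibs share one parent — one path of length 2: r = (1/2)^2 = 1/4).
Hamilton's rule: n·r·B > C  ⇒  n > C/(r·B) = 0.0672/(0.25·0.0805) = 3.339.
The smallest integer exceeding 3.339 is 4.

4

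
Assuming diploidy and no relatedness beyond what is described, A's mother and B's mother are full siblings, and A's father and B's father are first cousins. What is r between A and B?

Wright's path rule: contributions from independent ancestry routes add.
A and B are related in two ways: first cousins through their mothers (r = 1/8) and second cousins through their fathers (r = 1/32).
r = 1/8 + 1/32 = 5/32 = 0.15625.

0.15625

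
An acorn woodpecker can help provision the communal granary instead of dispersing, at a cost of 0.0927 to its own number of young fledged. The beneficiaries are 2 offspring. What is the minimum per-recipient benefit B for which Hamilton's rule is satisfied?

r to an offspring = 1/2 (one parent–offspring link: r = (1/2)^1 = 1/2).
Hamilton's rule with n recipients of equal r: n·r·B > C, so B > C/(n·r) = 0.0927/(2·0.5) = 0.0927.

0.0927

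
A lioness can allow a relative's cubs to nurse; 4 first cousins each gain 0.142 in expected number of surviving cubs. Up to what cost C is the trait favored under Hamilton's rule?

0.071

r to a first cousin = 1/8 (first cousins share one grandparent pair — two paths of length 4: r = 2·(1/2)^4 = 1/8).
Hamilton's rule: n·r·B > C, so the trait is favored while C < n·r·B = 4·0.125·0.142 = 0.071.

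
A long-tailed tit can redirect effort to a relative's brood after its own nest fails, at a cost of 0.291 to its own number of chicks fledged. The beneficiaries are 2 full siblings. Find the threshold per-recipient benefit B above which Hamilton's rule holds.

r to a full sibling = 0.5 (full sibs share both parents — two paths of length 2: r = 2·(1/2)^2 = 1/2).
Hamilton's rule with n recipients of equal r: n·r·B > C, so B > C/(n·r) = 0.291/(2·0.5) = 0.291.

0.291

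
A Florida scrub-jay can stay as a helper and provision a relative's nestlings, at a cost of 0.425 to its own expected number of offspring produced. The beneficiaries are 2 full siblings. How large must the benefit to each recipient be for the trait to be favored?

r to a full sibling = 1/2 (full sibs share both parents — two paths of length 2: r = 2·(1/2)^2 = 1/2).
Hamilton's rule with n recipients of equal r: n·r·B > C, so B > C/(n·r) = 0.425/(2·0.5) = 0.425.

0.425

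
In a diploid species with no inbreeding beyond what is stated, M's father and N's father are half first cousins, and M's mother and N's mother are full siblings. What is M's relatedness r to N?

0.140625

Wright's path rule: contributions from independent ancestry routes add.
M and N are related in two ways: half second cousins through their fathers (r = 1/64) and first cousins through their mothers (r = 1/8).
r = 1/64 + 1/8 = 0.140625.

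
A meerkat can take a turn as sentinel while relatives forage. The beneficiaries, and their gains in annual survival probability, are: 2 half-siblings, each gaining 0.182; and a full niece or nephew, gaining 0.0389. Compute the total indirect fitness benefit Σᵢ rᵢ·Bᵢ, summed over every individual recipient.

0.100725

r to a half-sibling = 0.25 (half-sibs share one parent — one path of length 2: r = (1/2)^2 = 1/4).
r to a full niece or nephew = 0.25 (full aunt/uncle↔niece/nephew: two paths of length 3 through the shared grandparent pair: r = 2·(1/2)^3 = 1/4).
Summing one r·B term per recipient: 2·0.25·0.182 + 1·0.25·0.0389 = 0.100725.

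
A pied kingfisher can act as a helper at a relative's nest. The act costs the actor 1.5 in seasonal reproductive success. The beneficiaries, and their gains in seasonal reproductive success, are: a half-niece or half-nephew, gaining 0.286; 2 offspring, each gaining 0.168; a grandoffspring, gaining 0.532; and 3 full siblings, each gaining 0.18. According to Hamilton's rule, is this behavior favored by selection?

No

Hamilton's rule: the trait is favored when the sum of r·B over every recipient exceeds the actor's cost C.
r to a half-niece or half-nephew = 1/8 (half-aunt/uncle↔niece/nephew: one path of length 3: r = (1/2)^3 = 1/8).
r to an offspring = 1/2 (one parent–offspring link: r = (1/2)^1 = 1/2).
r to a grandoffspring = 1/4 (two parent–offspring links: r = (1/2)^2 = 1/4).
r to a full sibling = 0.5 (full sibs share both parents — two paths of length 2: r = 2·(1/2)^2 = 1/2).
Summing one r·B term per recipient: 1·0.125·0.286 + 2·0.5·0.168 + 1·0.25·0.532 + 3·0.5·0.18 = 0.60675.
0.60675 < 1.5: the indirect benefit is less than the cost.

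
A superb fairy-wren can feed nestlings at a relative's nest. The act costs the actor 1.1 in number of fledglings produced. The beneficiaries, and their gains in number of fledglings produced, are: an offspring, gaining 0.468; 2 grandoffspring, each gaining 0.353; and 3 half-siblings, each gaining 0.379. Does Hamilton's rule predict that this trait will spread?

Hamilton's rule: the trait is favored when the sum of r·B over every recipient exceeds the actor's cost C.
r to an offspring = 0.5 (one parent–offspring link: r = (1/2)^1 = 1/2).
r to a grandoffspring = 0.25 (two parent–offspring links: r = (1/2)^2 = 1/4).
r to a half-sibling = 1/4 (half-sibs share one parent — one path of length 2: r = (1/2)^2 = 1/4).
Summing one r·B term per recipient: 1·0.5·0.468 + 2·0.25·0.353 + 3·0.25·0.379 = 0.69475.
0.69475 < 1.1: the indirect benefit is less than the cost.

No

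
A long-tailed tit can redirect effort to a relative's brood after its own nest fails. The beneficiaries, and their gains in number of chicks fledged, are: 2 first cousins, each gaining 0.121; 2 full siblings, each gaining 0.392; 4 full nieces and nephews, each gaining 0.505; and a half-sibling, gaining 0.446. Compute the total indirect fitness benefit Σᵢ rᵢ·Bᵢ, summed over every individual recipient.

1.03875

r to a first cousin = 0.125 (first cousins share one grandparent pair — two paths of length 4: r = 2·(1/2)^4 = 1/8).
r to a full sibling = 1/2 (full sibs share both parents — two paths of length 2: r = 2·(1/2)^2 = 1/2).
r to a full niece or nephew = 1/4 (full aunt/uncle↔niece/nephew: two paths of length 3 through the shared grandparent pair: r = 2·(1/2)^3 = 1/4).
r to a half-sibling = 1/4 (half-sibs share one parent — one path of length 2: r = (1/2)^2 = 1/4).
Summing one r·B term per recipient: 2·0.125·0.121 + 2·0.5·0.392 + 4·0.25·0.505 + 1·0.25·0.446 = 1.03875.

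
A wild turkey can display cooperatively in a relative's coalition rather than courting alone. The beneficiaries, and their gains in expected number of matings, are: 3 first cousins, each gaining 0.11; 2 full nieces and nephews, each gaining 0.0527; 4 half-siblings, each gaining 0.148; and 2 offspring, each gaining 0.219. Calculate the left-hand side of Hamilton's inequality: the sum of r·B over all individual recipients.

r to a first cousin = 0.125 (first cousins share one grandparent pair — two paths of length 4: r = 2·(1/2)^4 = 1/8).
r to a full niece or nephew = 1/4 (full aunt/uncle↔niece/nephew: two paths of length 3 through the shared grandparent pair: r = 2·(1/2)^3 = 1/4).
r to a half-sibling = 1/4 (half-sibs share one parent — one path of length 2: r = (1/2)^2 = 1/4).
r to an offspring = 1/2 (one parent–offspring link: r = (1/2)^1 = 1/2).
Summing one r·B term per recipient: 3·0.125·0.11 + 2·0.25·0.0527 + 4·0.25·0.148 + 2·0.5·0.219 = 0.4346.

0.4346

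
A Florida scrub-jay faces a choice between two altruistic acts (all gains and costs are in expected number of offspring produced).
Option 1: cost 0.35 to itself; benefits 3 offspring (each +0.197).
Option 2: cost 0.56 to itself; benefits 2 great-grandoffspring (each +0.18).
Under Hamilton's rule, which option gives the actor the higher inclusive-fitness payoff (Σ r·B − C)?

Option 1: r to an offspring = 0.5.
Option 1: Σ r·B − C = (3·0.5·0.197) − 0.35 = -0.0545.
Option 2: r to a great-grandoffspring = 0.125.
Option 2: Σ r·B − C = (2·0.125·0.18) − 0.56 = -0.515.
Option 1 has the higher net inclusive-fitness payoff.

Option 1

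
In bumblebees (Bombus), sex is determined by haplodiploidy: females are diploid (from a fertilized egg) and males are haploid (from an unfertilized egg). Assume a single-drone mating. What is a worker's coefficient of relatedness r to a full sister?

0.75

Haplodiploid full sisters inherit their father's entire haploid genome identically (contributing 1/2) and on average half of their mother's contribution (1/2 · 1/2 = 1/4); r = 1/2 + 1/4 = 3/4.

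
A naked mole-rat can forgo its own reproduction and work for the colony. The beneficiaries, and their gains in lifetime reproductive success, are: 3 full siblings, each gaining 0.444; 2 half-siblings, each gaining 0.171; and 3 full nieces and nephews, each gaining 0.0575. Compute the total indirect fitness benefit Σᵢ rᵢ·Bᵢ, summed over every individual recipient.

r to a full sibling = 0.5 (full sibs share both parents — two paths of length 2: r = 2·(1/2)^2 = 1/2).
r to a half-sibling = 1/4 (half-sibs share one parent — one path of length 2: r = (1/2)^2 = 1/4).
r to a full niece or nephew = 0.25 (full aunt/uncle↔niece/nephew: two paths of length 3 through the shared grandparent pair: r = 2·(1/2)^3 = 1/4).
Summing one r·B term per recipient: 3·0.5·0.444 + 2·0.25·0.171 + 3·0.25·0.0575 = 0.794625.

0.794625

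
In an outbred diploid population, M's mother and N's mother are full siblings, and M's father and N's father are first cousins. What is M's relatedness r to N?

0.15625

Wright's path rule: contributions from independent ancestry routes add.
M and N are related in two ways: first cousins through their mothers (r = 1/8) and second cousins through their fathers (r = 1/32).
r = 1/8 + 1/32 = 0.15625.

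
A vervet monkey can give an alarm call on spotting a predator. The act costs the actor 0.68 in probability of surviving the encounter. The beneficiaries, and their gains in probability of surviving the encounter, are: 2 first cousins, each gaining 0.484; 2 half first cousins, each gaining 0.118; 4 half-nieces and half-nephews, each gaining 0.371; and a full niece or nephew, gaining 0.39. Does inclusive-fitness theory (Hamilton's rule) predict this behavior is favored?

No

Hamilton's rule: the trait is favored when the sum of r·B over every recipient exceeds the actor's cost C.
r to a first cousin = 0.125 (first cousins share one grandparent pair — two paths of length 4: r = 2·(1/2)^4 = 1/8).
r to a half first cousin = 1/16 (half first cousins share one grandparent — one path of length 4: r = (1/2)^4 = 1/16).
r to a half-niece or half-nephew = 0.125 (half-aunt/uncle↔niece/nephew: one path of length 3: r = (1/2)^3 = 1/8).
r to a full niece or nephew = 0.25 (full aunt/uncle↔niece/nephew: two paths of length 3 through the shared grandparent pair: r = 2·(1/2)^3 = 1/4).
Summing one r·B term per recipient: 2·0.125·0.484 + 2·0.0625·0.118 + 4·0.125·0.371 + 1·0.25·0.39 = 0.41875.
0.41875 < 0.68: the indirect benefit is less than the cost.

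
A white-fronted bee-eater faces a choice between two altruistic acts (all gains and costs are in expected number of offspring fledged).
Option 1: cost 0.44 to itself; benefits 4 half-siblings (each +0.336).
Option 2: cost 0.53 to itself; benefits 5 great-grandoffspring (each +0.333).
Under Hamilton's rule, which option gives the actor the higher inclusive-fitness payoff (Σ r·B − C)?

Option 1: r to a half-sibling = 0.25.
Option 1: Σ r·B − C = (4·0.25·0.336) − 0.44 = -0.104.
Option 2: r to a great-grandoffspring = 0.125.
Option 2: Σ r·B − C = (5·0.125·0.333) − 0.53 = -0.321875.
Option 1 has the higher net inclusive-fitness payoff.

Option 1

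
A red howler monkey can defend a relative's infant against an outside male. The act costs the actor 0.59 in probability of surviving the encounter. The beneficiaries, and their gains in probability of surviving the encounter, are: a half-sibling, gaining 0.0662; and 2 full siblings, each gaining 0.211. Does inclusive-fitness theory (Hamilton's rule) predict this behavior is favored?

Hamilton's rule: the trait is favored when the sum of r·B over every recipient exceeds the actor's cost C.
r to a half-sibling = 1/4 (half-sibs share one parent — one path of length 2: r = (1/2)^2 = 1/4).
r to a full sibling = 0.5 (full sibs share both parents — two paths of length 2: r = 2·(1/2)^2 = 1/2).
Summing one r·B term per recipient: 1·0.25·0.0662 + 2·0.5·0.211 = 0.22755.
0.22755 < 0.59: the indirect benefit is less than the cost.

No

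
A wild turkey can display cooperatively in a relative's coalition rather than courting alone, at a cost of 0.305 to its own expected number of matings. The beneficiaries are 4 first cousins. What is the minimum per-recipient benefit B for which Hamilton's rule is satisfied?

0.61

r to a first cousin = 0.125 (first cousins share one grandparent pair — two paths of length 4: r = 2·(1/2)^4 = 1/8).
Hamilton's rule with n recipients of equal r: n·r·B > C, so B > C/(n·r) = 0.305/(4·0.125) = 0.61.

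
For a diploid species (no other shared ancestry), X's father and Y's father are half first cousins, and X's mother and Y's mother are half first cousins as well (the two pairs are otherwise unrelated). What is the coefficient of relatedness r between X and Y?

0.03125

Independent pedigree routes through distinct common ancestors add.
X and Y are related in two ways: half second cousins through their fathers (r = 1/64) and half second cousins through their mothers (r = 1/64).
r = 1/64 + 1/64 = 0.03125.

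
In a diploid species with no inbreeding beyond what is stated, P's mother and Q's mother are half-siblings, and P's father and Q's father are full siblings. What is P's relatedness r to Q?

Relatedness sums over independent paths through distinct common ancestors.
P and Q are related in two ways: half first cousins through their mothers (r = 1/16) and first cousins through their fathers (r = 1/8).
r = 1/16 + 1/8 = 3/16 = 0.1875.

0.1875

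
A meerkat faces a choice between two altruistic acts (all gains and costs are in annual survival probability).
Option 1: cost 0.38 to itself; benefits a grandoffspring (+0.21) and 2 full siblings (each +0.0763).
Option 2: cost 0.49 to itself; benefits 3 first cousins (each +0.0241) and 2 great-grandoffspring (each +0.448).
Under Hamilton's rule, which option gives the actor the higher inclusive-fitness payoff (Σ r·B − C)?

Option 1

Option 1: r to a grandoffspring = 0.25.
Option 1: r to a full sibling = 0.5.
Option 1: Σ r·B − C = (1·0.25·0.21 + 2·0.5·0.0763) − 0.38 = -0.2512.
Option 2: r to a first cousin = 0.125.
Option 2: r to a great-grandoffspring = 0.125.
Option 2: Σ r·B − C = (3·0.125·0.0241 + 2·0.125·0.448) − 0.49 = -0.3689625.
Option 1 has the higher net inclusive-fitness payoff.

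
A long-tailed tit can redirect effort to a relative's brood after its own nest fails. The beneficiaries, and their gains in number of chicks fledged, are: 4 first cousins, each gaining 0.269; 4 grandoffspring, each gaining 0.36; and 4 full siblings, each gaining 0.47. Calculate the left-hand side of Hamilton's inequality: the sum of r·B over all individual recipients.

r to a first cousin = 0.125 (first cousins share one grandparent pair — two paths of length 4: r = 2·(1/2)^4 = 1/8).
r to a grandoffspring = 1/4 (two parent–offspring links: r = (1/2)^2 = 1/4).
r to a full sibling = 1/2 (full sibs share both parents — two paths of length 2: r = 2·(1/2)^2 = 1/2).
Summing one r·B term per recipient: 4·0.125·0.269 + 4·0.25·0.36 + 4·0.5·0.47 = 1.4345.

1.4345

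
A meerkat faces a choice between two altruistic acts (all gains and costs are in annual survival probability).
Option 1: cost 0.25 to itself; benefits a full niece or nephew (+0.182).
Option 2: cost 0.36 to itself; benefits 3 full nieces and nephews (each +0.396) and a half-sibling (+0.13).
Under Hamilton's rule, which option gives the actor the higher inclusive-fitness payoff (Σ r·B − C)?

Option 2

Option 1: r to a full niece or nephew = 0.25.
Option 1: Σ r·B − C = (1·0.25·0.182) − 0.25 = -0.2045.
Option 2: r to a full niece or nephew = 0.25.
Option 2: r to a half-sibling = 0.25.
Option 2: Σ r·B − C = (3·0.25·0.396 + 1·0.25·0.13) − 0.36 = -0.0305.
Option 2 has the higher net inclusive-fitness payoff.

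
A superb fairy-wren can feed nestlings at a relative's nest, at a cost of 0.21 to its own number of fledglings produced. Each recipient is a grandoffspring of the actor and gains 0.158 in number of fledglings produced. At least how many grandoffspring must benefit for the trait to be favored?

r to a grandoffspring = 0.25 (two parent–offspring links: r = (1/2)^2 = 1/4).
Hamilton's rule: n·r·B > C  ⇒  n > C/(r·B) = 0.21/(0.25·0.158) = 5.316.
The smallest integer exceeding 5.316 is 6.

6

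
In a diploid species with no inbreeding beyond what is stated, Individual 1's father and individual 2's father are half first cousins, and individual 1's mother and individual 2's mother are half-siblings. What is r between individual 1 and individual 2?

0.078125

Independent pedigree routes through distinct common ancestors add.
Individual 1 and individual 2 are related in two ways: half second cousins through their fathers (r = 1/64) and half first cousins through their mothers (r = 1/16).
r = 1/64 + 1/16 = 5/64 = 0.078125.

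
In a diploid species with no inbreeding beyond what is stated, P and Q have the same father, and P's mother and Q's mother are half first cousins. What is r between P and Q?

Independent pedigree routes through distinct common ancestors add.
P and Q are related in two ways: half-sibs through their shared father (r = 1/4) and half second cousins through their mothers (r = 1/64).
r = 1/4 + 1/64 = 0.265625.

0.265625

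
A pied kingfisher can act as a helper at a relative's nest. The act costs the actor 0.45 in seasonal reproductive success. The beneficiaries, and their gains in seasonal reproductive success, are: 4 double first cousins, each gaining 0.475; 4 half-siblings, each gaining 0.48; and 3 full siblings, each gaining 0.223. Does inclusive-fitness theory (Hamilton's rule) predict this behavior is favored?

Hamilton's rule: the trait is favored when the sum of r·B over every recipient exceeds the actor's cost C.
r to a double first cousin = 0.25 (double first cousins share both grandparent pairs — four paths of length 4: r = 4·(1/2)^4 = 1/4).
r to a half-sibling = 0.25 (half-sibs share one parent — one path of length 2: r = (1/2)^2 = 1/4).
r to a full sibling = 0.5 (full sibs share both parents — two paths of length 2: r = 2·(1/2)^2 = 1/2).
Summing one r·B term per recipient: 4·0.25·0.475 + 4·0.25·0.48 + 3·0.5·0.223 = 1.2895.
1.2895 > 0.45: the indirect benefit exceeds the cost.

Yes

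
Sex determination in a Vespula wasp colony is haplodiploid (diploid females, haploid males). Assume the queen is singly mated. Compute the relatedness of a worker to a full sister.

Haplodiploid full sisters inherit their father's entire haploid genome identically (contributing 1/2) and on average half of their mother's contribution (1/2 · 1/2 = 1/4); r = 1/2 + 1/4 = 3/4.

0.75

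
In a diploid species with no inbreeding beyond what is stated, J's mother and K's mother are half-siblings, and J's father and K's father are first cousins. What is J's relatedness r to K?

0.09375

With two independent routes of shared ancestry, r is the sum of the two contributions.
J and K are related in two ways: half first cousins through their mothers (r = 1/16) and second cousins through their fathers (r = 1/32).
r = 1/16 + 1/32 = 3/32 = 0.09375.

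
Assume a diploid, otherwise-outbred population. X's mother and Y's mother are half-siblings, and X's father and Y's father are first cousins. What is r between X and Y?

Independent pedigree routes through distinct common ancestors add.
X and Y are related in two ways: half first cousins through their mothers (r = 1/16) and second cousins through their fathers (r = 1/32).
r = 1/16 + 1/32 = 3/32 = 0.09375.

0.09375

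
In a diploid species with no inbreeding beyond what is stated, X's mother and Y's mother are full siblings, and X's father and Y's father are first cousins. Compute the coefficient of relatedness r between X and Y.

Wright's path rule: contributions from independent ancestry routes add.
X and Y are related in two ways: first cousins through their mothers (r = 1/8) and second cousins through their fathers (r = 1/32).
r = 1/8 + 1/32 = 5/32 = 0.15625.

0.15625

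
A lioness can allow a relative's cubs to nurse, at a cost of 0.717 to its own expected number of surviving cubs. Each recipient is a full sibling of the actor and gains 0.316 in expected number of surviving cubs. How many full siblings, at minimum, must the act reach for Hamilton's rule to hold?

5

r to a full sibling = 0.5 (full sibs share both parents — two paths of length 2: r = 2·(1/2)^2 = 1/2).
Hamilton's rule: n·r·B > C  ⇒  n > C/(r·B) = 0.717/(0.5·0.316) = 4.538.
The smallest integer exceeding 4.538 is 5.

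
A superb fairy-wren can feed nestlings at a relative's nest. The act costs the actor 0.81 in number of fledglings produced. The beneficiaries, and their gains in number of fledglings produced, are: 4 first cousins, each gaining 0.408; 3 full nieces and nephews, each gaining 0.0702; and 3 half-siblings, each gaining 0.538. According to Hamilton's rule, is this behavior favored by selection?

No

Hamilton's rule: the trait is favored when the sum of r·B over every recipient exceeds the actor's cost C.
r to a first cousin = 0.125 (first cousins share one grandparent pair — two paths of length 4: r = 2·(1/2)^4 = 1/8).
r to a full niece or nephew = 0.25 (full aunt/uncle↔niece/nephew: two paths of length 3 through the shared grandparent pair: r = 2·(1/2)^3 = 1/4).
r to a half-sibling = 1/4 (half-sibs share one parent — one path of length 2: r = (1/2)^2 = 1/4).
Summing one r·B term per recipient: 4·0.125·0.408 + 3·0.25·0.0702 + 3·0.25·0.538 = 0.66015.
0.66015 < 0.81: the indirect benefit is less than the cost.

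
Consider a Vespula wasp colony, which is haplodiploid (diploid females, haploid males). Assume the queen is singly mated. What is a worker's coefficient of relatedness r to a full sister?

Haplodiploid full sisters inherit their father's entire haploid genome identically (contributing 1/2) and on average half of their mother's contribution (1/2 · 1/2 = 1/4); r = 1/2 + 1/4 = 3/4.

0.75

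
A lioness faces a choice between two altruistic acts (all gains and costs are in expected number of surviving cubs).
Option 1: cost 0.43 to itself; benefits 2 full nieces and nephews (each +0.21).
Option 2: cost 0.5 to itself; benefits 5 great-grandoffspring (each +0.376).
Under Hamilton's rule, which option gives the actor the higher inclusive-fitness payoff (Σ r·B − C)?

Option 2

Option 1: r to a full niece or nephew = 0.25.
Option 1: Σ r·B − C = (2·0.25·0.21) − 0.43 = -0.325.
Option 2: r to a great-grandoffspring = 0.125.
Option 2: Σ r·B − C = (5·0.125·0.376) − 0.5 = -0.265.
Option 2 has the higher net inclusive-fitness payoff.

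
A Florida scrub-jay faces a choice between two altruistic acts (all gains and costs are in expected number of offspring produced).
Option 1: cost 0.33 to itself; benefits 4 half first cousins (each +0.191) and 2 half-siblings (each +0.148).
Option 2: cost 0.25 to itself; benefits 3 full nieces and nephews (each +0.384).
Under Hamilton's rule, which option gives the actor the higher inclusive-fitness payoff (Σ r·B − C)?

Option 2

Option 1: r to a half first cousin = 0.0625.
Option 1: r to a half-sibling = 0.25.
Option 1: Σ r·B − C = (4·0.0625·0.191 + 2·0.25·0.148) − 0.33 = -0.20825.
Option 2: r to a full niece or nephew = 0.25.
Option 2: Σ r·B − C = (3·0.25·0.384) − 0.25 = 0.038.
Option 2 has the higher net inclusive-fitness payoff.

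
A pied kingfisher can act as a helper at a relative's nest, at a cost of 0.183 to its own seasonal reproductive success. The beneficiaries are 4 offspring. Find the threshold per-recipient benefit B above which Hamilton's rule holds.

0.0915

r to an offspring = 0.5 (one parent–offspring link: r = (1/2)^1 = 1/2).
Hamilton's rule with n recipients of equal r: n·r·B > C, so B > C/(n·r) = 0.183/(4·0.5) = 0.0915.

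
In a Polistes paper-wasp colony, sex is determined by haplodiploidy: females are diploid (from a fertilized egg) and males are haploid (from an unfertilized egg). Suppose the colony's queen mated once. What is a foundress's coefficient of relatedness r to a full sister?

0.75

Haplodiploid full sisters inherit their father's entire haploid genome identically (contributing 1/2) and on average half of their mother's contribution (1/2 · 1/2 = 1/4); r = 1/2 + 1/4 = 3/4.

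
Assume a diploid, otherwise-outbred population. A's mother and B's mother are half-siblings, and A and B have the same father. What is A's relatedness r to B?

Wright's path rule: contributions from independent ancestry routes add.
A and B are related in two ways: half first cousins through their mothers (r = 1/16) and half-sibs through their shared father (r = 1/4).
r = 1/16 + 1/4 = 0.3125.

0.3125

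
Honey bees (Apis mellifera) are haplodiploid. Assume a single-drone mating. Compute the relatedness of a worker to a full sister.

0.75

Haplodiploid full sisters inherit their father's entire haploid genome identically (contributing 1/2) and on average half of their mother's contribution (1/2 · 1/2 = 1/4); r = 1/2 + 1/4 = 3/4.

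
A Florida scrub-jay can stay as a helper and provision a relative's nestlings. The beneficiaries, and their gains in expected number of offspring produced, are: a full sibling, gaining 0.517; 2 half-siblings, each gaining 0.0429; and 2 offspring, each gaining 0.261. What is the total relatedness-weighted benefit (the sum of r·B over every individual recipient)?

r to a full sibling = 0.5 (full sibs share both parents — two paths of length 2: r = 2·(1/2)^2 = 1/2).
r to a half-sibling = 0.25 (half-sibs share one parent — one path of length 2: r = (1/2)^2 = 1/4).
r to an offspring = 0.5 (one parent–offspring link: r = (1/2)^1 = 1/2).
Summing one r·B term per recipient: 1·0.5·0.517 + 2·0.25·0.0429 + 2·0.5·0.261 = 0.54095.

0.54095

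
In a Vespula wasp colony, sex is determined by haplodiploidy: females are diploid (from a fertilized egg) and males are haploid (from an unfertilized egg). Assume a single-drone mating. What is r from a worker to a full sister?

Haplodiploid full sisters inherit their father's entire haploid genome identically (contributing 1/2) and on average half of their mother's contribution (1/2 · 1/2 = 1/4); r = 1/2 + 1/4 = 3/4.

0.75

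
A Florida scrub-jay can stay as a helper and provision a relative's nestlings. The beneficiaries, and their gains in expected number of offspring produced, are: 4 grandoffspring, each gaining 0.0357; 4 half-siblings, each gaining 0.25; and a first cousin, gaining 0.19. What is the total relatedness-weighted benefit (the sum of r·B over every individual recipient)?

r to a grandoffspring = 0.25 (two parent–offspring links: r = (1/2)^2 = 1/4).
r to a half-sibling = 1/4 (half-sibs share one parent — one path of length 2: r = (1/2)^2 = 1/4).
r to a first cousin = 1/8 (first cousins share one grandparent pair — two paths of length 4: r = 2·(1/2)^4 = 1/8).
Summing one r·B term per recipient: 4·0.25·0.0357 + 4·0.25·0.25 + 1·0.125·0.19 = 0.30945.

0.30945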